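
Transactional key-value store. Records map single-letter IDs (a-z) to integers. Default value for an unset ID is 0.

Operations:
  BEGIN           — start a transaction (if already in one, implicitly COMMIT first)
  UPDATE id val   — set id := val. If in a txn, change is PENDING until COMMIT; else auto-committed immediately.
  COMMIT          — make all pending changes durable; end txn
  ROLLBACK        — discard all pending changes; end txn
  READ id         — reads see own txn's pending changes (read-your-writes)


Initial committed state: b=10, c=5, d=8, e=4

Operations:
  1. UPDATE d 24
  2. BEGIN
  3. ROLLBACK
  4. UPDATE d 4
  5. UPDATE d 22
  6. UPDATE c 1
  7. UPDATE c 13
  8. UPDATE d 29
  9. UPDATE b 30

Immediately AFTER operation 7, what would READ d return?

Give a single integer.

Initial committed: {b=10, c=5, d=8, e=4}
Op 1: UPDATE d=24 (auto-commit; committed d=24)
Op 2: BEGIN: in_txn=True, pending={}
Op 3: ROLLBACK: discarded pending []; in_txn=False
Op 4: UPDATE d=4 (auto-commit; committed d=4)
Op 5: UPDATE d=22 (auto-commit; committed d=22)
Op 6: UPDATE c=1 (auto-commit; committed c=1)
Op 7: UPDATE c=13 (auto-commit; committed c=13)
After op 7: visible(d) = 22 (pending={}, committed={b=10, c=13, d=22, e=4})

Answer: 22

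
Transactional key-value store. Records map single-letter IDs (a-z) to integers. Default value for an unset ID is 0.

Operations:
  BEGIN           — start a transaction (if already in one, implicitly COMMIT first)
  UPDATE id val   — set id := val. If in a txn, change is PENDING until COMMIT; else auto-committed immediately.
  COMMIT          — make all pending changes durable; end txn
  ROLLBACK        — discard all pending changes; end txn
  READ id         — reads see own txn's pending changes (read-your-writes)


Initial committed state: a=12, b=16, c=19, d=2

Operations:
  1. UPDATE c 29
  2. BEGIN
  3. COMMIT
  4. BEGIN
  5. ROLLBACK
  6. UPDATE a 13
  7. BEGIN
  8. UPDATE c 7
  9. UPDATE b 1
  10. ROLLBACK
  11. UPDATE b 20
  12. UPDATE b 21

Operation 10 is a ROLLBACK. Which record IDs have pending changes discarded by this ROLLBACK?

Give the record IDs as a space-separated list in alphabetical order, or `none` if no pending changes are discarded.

Answer: b c

Derivation:
Initial committed: {a=12, b=16, c=19, d=2}
Op 1: UPDATE c=29 (auto-commit; committed c=29)
Op 2: BEGIN: in_txn=True, pending={}
Op 3: COMMIT: merged [] into committed; committed now {a=12, b=16, c=29, d=2}
Op 4: BEGIN: in_txn=True, pending={}
Op 5: ROLLBACK: discarded pending []; in_txn=False
Op 6: UPDATE a=13 (auto-commit; committed a=13)
Op 7: BEGIN: in_txn=True, pending={}
Op 8: UPDATE c=7 (pending; pending now {c=7})
Op 9: UPDATE b=1 (pending; pending now {b=1, c=7})
Op 10: ROLLBACK: discarded pending ['b', 'c']; in_txn=False
Op 11: UPDATE b=20 (auto-commit; committed b=20)
Op 12: UPDATE b=21 (auto-commit; committed b=21)
ROLLBACK at op 10 discards: ['b', 'c']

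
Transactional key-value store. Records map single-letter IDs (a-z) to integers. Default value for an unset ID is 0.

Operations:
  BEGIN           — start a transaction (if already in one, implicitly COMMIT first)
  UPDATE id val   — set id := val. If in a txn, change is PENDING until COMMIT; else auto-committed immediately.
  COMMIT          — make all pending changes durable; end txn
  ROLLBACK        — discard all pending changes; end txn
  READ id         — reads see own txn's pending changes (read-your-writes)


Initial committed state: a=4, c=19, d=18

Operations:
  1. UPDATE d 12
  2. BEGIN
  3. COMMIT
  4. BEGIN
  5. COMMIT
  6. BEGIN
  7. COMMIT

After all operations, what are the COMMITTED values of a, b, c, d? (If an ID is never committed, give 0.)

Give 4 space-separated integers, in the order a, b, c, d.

Initial committed: {a=4, c=19, d=18}
Op 1: UPDATE d=12 (auto-commit; committed d=12)
Op 2: BEGIN: in_txn=True, pending={}
Op 3: COMMIT: merged [] into committed; committed now {a=4, c=19, d=12}
Op 4: BEGIN: in_txn=True, pending={}
Op 5: COMMIT: merged [] into committed; committed now {a=4, c=19, d=12}
Op 6: BEGIN: in_txn=True, pending={}
Op 7: COMMIT: merged [] into committed; committed now {a=4, c=19, d=12}
Final committed: {a=4, c=19, d=12}

Answer: 4 0 19 12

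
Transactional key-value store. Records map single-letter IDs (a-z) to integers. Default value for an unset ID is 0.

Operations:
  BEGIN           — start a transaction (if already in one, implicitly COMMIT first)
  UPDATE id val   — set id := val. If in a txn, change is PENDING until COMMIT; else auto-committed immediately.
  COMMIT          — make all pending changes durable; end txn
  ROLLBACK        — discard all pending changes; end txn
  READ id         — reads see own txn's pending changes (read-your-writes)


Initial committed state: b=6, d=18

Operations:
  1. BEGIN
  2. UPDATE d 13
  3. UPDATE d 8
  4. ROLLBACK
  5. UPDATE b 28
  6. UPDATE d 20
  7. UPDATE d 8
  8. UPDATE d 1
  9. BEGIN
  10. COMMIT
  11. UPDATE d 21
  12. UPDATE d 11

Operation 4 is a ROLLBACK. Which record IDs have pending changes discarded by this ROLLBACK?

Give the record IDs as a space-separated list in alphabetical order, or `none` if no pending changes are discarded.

Answer: d

Derivation:
Initial committed: {b=6, d=18}
Op 1: BEGIN: in_txn=True, pending={}
Op 2: UPDATE d=13 (pending; pending now {d=13})
Op 3: UPDATE d=8 (pending; pending now {d=8})
Op 4: ROLLBACK: discarded pending ['d']; in_txn=False
Op 5: UPDATE b=28 (auto-commit; committed b=28)
Op 6: UPDATE d=20 (auto-commit; committed d=20)
Op 7: UPDATE d=8 (auto-commit; committed d=8)
Op 8: UPDATE d=1 (auto-commit; committed d=1)
Op 9: BEGIN: in_txn=True, pending={}
Op 10: COMMIT: merged [] into committed; committed now {b=28, d=1}
Op 11: UPDATE d=21 (auto-commit; committed d=21)
Op 12: UPDATE d=11 (auto-commit; committed d=11)
ROLLBACK at op 4 discards: ['d']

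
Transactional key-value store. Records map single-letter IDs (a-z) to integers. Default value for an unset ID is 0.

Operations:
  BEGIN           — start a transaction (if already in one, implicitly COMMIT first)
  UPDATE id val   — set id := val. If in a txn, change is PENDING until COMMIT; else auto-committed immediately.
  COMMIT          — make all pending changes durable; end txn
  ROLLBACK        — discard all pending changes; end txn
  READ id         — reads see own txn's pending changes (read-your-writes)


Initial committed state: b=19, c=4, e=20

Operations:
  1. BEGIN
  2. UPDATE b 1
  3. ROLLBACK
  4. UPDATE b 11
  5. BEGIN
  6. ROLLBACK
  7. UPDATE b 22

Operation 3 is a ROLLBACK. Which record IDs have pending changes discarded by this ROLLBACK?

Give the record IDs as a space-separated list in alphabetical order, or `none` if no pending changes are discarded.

Initial committed: {b=19, c=4, e=20}
Op 1: BEGIN: in_txn=True, pending={}
Op 2: UPDATE b=1 (pending; pending now {b=1})
Op 3: ROLLBACK: discarded pending ['b']; in_txn=False
Op 4: UPDATE b=11 (auto-commit; committed b=11)
Op 5: BEGIN: in_txn=True, pending={}
Op 6: ROLLBACK: discarded pending []; in_txn=False
Op 7: UPDATE b=22 (auto-commit; committed b=22)
ROLLBACK at op 3 discards: ['b']

Answer: b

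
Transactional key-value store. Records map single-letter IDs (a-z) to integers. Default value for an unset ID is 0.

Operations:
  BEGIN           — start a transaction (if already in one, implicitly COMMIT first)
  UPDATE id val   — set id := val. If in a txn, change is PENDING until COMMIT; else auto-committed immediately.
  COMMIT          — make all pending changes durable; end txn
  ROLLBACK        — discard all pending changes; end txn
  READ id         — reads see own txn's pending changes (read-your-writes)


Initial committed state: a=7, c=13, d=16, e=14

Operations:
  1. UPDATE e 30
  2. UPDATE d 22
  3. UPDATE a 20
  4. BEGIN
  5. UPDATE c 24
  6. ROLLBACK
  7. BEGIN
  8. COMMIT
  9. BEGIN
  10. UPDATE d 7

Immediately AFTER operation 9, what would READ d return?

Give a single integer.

Initial committed: {a=7, c=13, d=16, e=14}
Op 1: UPDATE e=30 (auto-commit; committed e=30)
Op 2: UPDATE d=22 (auto-commit; committed d=22)
Op 3: UPDATE a=20 (auto-commit; committed a=20)
Op 4: BEGIN: in_txn=True, pending={}
Op 5: UPDATE c=24 (pending; pending now {c=24})
Op 6: ROLLBACK: discarded pending ['c']; in_txn=False
Op 7: BEGIN: in_txn=True, pending={}
Op 8: COMMIT: merged [] into committed; committed now {a=20, c=13, d=22, e=30}
Op 9: BEGIN: in_txn=True, pending={}
After op 9: visible(d) = 22 (pending={}, committed={a=20, c=13, d=22, e=30})

Answer: 22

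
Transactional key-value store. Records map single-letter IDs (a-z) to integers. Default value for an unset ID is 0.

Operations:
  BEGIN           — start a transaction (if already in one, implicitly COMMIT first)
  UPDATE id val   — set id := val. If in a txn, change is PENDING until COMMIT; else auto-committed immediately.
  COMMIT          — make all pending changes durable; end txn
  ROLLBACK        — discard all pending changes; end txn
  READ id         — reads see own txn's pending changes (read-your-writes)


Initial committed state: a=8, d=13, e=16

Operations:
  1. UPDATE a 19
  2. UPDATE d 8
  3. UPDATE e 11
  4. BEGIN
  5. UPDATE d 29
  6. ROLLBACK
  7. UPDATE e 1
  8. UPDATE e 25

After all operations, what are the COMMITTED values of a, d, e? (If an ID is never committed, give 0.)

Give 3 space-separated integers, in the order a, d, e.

Answer: 19 8 25

Derivation:
Initial committed: {a=8, d=13, e=16}
Op 1: UPDATE a=19 (auto-commit; committed a=19)
Op 2: UPDATE d=8 (auto-commit; committed d=8)
Op 3: UPDATE e=11 (auto-commit; committed e=11)
Op 4: BEGIN: in_txn=True, pending={}
Op 5: UPDATE d=29 (pending; pending now {d=29})
Op 6: ROLLBACK: discarded pending ['d']; in_txn=False
Op 7: UPDATE e=1 (auto-commit; committed e=1)
Op 8: UPDATE e=25 (auto-commit; committed e=25)
Final committed: {a=19, d=8, e=25}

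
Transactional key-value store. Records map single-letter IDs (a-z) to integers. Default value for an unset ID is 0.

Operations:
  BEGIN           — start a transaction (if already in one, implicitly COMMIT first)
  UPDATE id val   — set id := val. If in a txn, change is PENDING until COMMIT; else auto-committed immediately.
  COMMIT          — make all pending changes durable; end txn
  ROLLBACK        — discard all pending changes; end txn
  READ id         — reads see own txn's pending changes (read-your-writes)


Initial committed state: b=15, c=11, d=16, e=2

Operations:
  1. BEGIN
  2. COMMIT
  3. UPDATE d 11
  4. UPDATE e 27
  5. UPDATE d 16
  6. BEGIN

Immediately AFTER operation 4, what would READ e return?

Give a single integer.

Initial committed: {b=15, c=11, d=16, e=2}
Op 1: BEGIN: in_txn=True, pending={}
Op 2: COMMIT: merged [] into committed; committed now {b=15, c=11, d=16, e=2}
Op 3: UPDATE d=11 (auto-commit; committed d=11)
Op 4: UPDATE e=27 (auto-commit; committed e=27)
After op 4: visible(e) = 27 (pending={}, committed={b=15, c=11, d=11, e=27})

Answer: 27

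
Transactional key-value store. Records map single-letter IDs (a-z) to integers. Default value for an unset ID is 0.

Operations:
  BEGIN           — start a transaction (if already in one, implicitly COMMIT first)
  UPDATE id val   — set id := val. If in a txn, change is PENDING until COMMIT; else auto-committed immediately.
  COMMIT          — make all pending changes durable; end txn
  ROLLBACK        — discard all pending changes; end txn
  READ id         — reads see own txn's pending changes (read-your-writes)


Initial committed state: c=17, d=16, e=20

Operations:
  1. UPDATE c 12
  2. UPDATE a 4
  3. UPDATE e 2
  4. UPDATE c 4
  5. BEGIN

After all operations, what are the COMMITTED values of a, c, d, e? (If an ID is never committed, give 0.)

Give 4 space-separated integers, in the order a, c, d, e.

Initial committed: {c=17, d=16, e=20}
Op 1: UPDATE c=12 (auto-commit; committed c=12)
Op 2: UPDATE a=4 (auto-commit; committed a=4)
Op 3: UPDATE e=2 (auto-commit; committed e=2)
Op 4: UPDATE c=4 (auto-commit; committed c=4)
Op 5: BEGIN: in_txn=True, pending={}
Final committed: {a=4, c=4, d=16, e=2}

Answer: 4 4 16 2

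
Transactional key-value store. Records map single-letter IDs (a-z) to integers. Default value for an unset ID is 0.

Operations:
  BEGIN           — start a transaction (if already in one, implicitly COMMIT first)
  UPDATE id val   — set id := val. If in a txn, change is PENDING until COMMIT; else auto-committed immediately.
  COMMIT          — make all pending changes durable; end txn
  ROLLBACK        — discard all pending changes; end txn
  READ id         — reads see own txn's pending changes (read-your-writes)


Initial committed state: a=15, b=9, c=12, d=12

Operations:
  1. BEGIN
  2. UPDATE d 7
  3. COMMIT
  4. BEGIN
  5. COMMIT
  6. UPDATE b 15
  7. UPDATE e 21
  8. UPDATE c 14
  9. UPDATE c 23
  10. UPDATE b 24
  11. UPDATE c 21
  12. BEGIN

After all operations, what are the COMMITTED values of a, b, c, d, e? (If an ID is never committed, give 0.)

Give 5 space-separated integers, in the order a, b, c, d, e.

Initial committed: {a=15, b=9, c=12, d=12}
Op 1: BEGIN: in_txn=True, pending={}
Op 2: UPDATE d=7 (pending; pending now {d=7})
Op 3: COMMIT: merged ['d'] into committed; committed now {a=15, b=9, c=12, d=7}
Op 4: BEGIN: in_txn=True, pending={}
Op 5: COMMIT: merged [] into committed; committed now {a=15, b=9, c=12, d=7}
Op 6: UPDATE b=15 (auto-commit; committed b=15)
Op 7: UPDATE e=21 (auto-commit; committed e=21)
Op 8: UPDATE c=14 (auto-commit; committed c=14)
Op 9: UPDATE c=23 (auto-commit; committed c=23)
Op 10: UPDATE b=24 (auto-commit; committed b=24)
Op 11: UPDATE c=21 (auto-commit; committed c=21)
Op 12: BEGIN: in_txn=True, pending={}
Final committed: {a=15, b=24, c=21, d=7, e=21}

Answer: 15 24 21 7 21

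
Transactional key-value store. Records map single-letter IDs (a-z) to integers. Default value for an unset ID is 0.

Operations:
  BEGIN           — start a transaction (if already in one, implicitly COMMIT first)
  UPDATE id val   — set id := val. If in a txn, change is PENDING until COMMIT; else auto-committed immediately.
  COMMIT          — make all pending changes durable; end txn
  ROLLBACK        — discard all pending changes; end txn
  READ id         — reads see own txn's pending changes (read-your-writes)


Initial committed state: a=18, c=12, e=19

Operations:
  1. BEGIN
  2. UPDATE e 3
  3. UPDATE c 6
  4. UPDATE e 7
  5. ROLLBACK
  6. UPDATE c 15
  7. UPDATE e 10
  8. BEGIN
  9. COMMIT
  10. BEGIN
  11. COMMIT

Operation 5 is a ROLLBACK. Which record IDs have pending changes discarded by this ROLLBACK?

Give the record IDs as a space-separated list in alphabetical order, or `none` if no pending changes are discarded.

Answer: c e

Derivation:
Initial committed: {a=18, c=12, e=19}
Op 1: BEGIN: in_txn=True, pending={}
Op 2: UPDATE e=3 (pending; pending now {e=3})
Op 3: UPDATE c=6 (pending; pending now {c=6, e=3})
Op 4: UPDATE e=7 (pending; pending now {c=6, e=7})
Op 5: ROLLBACK: discarded pending ['c', 'e']; in_txn=False
Op 6: UPDATE c=15 (auto-commit; committed c=15)
Op 7: UPDATE e=10 (auto-commit; committed e=10)
Op 8: BEGIN: in_txn=True, pending={}
Op 9: COMMIT: merged [] into committed; committed now {a=18, c=15, e=10}
Op 10: BEGIN: in_txn=True, pending={}
Op 11: COMMIT: merged [] into committed; committed now {a=18, c=15, e=10}
ROLLBACK at op 5 discards: ['c', 'e']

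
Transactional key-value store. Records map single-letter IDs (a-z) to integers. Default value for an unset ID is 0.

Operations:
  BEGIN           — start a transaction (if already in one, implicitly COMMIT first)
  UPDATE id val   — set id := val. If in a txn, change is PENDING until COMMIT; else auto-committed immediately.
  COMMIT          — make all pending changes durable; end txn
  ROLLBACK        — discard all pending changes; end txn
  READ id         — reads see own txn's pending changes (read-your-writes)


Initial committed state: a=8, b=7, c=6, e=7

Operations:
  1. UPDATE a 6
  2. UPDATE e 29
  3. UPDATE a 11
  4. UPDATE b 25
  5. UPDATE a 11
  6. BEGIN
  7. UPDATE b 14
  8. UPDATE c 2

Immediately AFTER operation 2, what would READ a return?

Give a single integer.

Answer: 6

Derivation:
Initial committed: {a=8, b=7, c=6, e=7}
Op 1: UPDATE a=6 (auto-commit; committed a=6)
Op 2: UPDATE e=29 (auto-commit; committed e=29)
After op 2: visible(a) = 6 (pending={}, committed={a=6, b=7, c=6, e=29})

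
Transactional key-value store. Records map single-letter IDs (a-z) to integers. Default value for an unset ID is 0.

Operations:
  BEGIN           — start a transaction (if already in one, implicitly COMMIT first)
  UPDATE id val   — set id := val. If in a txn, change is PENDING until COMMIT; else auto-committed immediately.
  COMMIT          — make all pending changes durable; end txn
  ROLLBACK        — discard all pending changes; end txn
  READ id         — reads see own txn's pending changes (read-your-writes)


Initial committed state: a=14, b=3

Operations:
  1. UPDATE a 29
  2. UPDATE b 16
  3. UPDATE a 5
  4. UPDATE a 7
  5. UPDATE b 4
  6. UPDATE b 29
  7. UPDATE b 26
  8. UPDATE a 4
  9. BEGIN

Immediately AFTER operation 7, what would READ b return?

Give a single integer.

Initial committed: {a=14, b=3}
Op 1: UPDATE a=29 (auto-commit; committed a=29)
Op 2: UPDATE b=16 (auto-commit; committed b=16)
Op 3: UPDATE a=5 (auto-commit; committed a=5)
Op 4: UPDATE a=7 (auto-commit; committed a=7)
Op 5: UPDATE b=4 (auto-commit; committed b=4)
Op 6: UPDATE b=29 (auto-commit; committed b=29)
Op 7: UPDATE b=26 (auto-commit; committed b=26)
After op 7: visible(b) = 26 (pending={}, committed={a=7, b=26})

Answer: 26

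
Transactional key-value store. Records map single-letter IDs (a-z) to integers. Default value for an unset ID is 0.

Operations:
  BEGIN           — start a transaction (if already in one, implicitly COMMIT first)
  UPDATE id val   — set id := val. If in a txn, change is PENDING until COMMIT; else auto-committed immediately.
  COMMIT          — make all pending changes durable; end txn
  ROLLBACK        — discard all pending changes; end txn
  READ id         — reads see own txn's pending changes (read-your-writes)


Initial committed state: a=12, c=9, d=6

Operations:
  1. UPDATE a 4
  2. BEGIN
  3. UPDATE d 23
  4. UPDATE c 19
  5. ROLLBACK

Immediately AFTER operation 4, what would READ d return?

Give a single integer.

Initial committed: {a=12, c=9, d=6}
Op 1: UPDATE a=4 (auto-commit; committed a=4)
Op 2: BEGIN: in_txn=True, pending={}
Op 3: UPDATE d=23 (pending; pending now {d=23})
Op 4: UPDATE c=19 (pending; pending now {c=19, d=23})
After op 4: visible(d) = 23 (pending={c=19, d=23}, committed={a=4, c=9, d=6})

Answer: 23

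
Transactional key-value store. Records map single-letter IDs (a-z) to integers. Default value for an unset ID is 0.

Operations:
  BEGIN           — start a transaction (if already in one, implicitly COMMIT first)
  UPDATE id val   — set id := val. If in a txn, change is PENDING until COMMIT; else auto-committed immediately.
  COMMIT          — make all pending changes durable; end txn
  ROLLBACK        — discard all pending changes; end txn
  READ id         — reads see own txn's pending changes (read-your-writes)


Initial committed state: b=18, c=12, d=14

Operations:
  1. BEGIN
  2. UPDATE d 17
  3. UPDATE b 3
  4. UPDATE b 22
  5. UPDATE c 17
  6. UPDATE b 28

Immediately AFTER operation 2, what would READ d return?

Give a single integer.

Answer: 17

Derivation:
Initial committed: {b=18, c=12, d=14}
Op 1: BEGIN: in_txn=True, pending={}
Op 2: UPDATE d=17 (pending; pending now {d=17})
After op 2: visible(d) = 17 (pending={d=17}, committed={b=18, c=12, d=14})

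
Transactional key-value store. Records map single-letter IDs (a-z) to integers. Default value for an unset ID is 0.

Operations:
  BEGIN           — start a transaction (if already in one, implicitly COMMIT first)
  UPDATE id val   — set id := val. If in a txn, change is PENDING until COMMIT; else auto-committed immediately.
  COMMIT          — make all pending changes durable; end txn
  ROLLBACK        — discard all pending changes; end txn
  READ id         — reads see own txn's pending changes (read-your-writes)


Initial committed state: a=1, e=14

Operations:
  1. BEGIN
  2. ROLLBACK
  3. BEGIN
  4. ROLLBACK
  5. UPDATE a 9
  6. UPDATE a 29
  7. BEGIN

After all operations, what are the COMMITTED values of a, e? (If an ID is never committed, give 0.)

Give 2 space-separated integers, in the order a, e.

Initial committed: {a=1, e=14}
Op 1: BEGIN: in_txn=True, pending={}
Op 2: ROLLBACK: discarded pending []; in_txn=False
Op 3: BEGIN: in_txn=True, pending={}
Op 4: ROLLBACK: discarded pending []; in_txn=False
Op 5: UPDATE a=9 (auto-commit; committed a=9)
Op 6: UPDATE a=29 (auto-commit; committed a=29)
Op 7: BEGIN: in_txn=True, pending={}
Final committed: {a=29, e=14}

Answer: 29 14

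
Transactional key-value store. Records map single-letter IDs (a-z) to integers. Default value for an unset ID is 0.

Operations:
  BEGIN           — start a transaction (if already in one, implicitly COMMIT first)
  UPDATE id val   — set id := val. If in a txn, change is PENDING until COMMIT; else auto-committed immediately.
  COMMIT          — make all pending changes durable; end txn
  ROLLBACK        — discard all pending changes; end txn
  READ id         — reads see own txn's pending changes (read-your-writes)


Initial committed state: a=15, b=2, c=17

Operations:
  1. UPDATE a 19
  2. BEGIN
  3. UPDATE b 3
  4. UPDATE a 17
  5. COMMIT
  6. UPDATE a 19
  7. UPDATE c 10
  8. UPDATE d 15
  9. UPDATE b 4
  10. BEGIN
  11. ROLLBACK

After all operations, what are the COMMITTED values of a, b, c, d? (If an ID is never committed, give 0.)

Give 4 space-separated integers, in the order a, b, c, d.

Initial committed: {a=15, b=2, c=17}
Op 1: UPDATE a=19 (auto-commit; committed a=19)
Op 2: BEGIN: in_txn=True, pending={}
Op 3: UPDATE b=3 (pending; pending now {b=3})
Op 4: UPDATE a=17 (pending; pending now {a=17, b=3})
Op 5: COMMIT: merged ['a', 'b'] into committed; committed now {a=17, b=3, c=17}
Op 6: UPDATE a=19 (auto-commit; committed a=19)
Op 7: UPDATE c=10 (auto-commit; committed c=10)
Op 8: UPDATE d=15 (auto-commit; committed d=15)
Op 9: UPDATE b=4 (auto-commit; committed b=4)
Op 10: BEGIN: in_txn=True, pending={}
Op 11: ROLLBACK: discarded pending []; in_txn=False
Final committed: {a=19, b=4, c=10, d=15}

Answer: 19 4 10 15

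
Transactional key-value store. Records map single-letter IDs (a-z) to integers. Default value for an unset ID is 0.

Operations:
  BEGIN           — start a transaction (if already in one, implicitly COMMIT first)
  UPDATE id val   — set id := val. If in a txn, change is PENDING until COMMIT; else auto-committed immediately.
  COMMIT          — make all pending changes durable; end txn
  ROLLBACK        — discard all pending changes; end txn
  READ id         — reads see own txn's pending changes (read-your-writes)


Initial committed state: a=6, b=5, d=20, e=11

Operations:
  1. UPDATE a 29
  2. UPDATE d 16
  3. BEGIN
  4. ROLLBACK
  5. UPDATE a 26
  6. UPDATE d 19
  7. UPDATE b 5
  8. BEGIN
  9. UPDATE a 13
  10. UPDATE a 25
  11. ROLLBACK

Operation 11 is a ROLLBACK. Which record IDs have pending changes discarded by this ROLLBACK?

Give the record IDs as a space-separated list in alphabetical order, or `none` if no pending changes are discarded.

Initial committed: {a=6, b=5, d=20, e=11}
Op 1: UPDATE a=29 (auto-commit; committed a=29)
Op 2: UPDATE d=16 (auto-commit; committed d=16)
Op 3: BEGIN: in_txn=True, pending={}
Op 4: ROLLBACK: discarded pending []; in_txn=False
Op 5: UPDATE a=26 (auto-commit; committed a=26)
Op 6: UPDATE d=19 (auto-commit; committed d=19)
Op 7: UPDATE b=5 (auto-commit; committed b=5)
Op 8: BEGIN: in_txn=True, pending={}
Op 9: UPDATE a=13 (pending; pending now {a=13})
Op 10: UPDATE a=25 (pending; pending now {a=25})
Op 11: ROLLBACK: discarded pending ['a']; in_txn=False
ROLLBACK at op 11 discards: ['a']

Answer: a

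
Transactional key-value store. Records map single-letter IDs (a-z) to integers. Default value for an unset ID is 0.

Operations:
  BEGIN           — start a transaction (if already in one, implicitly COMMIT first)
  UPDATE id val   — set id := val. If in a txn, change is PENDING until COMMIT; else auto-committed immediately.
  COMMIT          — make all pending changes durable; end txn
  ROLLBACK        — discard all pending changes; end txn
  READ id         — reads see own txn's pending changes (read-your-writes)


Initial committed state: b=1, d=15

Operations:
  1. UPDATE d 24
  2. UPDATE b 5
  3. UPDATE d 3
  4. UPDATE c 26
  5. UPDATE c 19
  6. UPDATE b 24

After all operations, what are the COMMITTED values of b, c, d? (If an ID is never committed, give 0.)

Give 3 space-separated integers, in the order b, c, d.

Initial committed: {b=1, d=15}
Op 1: UPDATE d=24 (auto-commit; committed d=24)
Op 2: UPDATE b=5 (auto-commit; committed b=5)
Op 3: UPDATE d=3 (auto-commit; committed d=3)
Op 4: UPDATE c=26 (auto-commit; committed c=26)
Op 5: UPDATE c=19 (auto-commit; committed c=19)
Op 6: UPDATE b=24 (auto-commit; committed b=24)
Final committed: {b=24, c=19, d=3}

Answer: 24 19 3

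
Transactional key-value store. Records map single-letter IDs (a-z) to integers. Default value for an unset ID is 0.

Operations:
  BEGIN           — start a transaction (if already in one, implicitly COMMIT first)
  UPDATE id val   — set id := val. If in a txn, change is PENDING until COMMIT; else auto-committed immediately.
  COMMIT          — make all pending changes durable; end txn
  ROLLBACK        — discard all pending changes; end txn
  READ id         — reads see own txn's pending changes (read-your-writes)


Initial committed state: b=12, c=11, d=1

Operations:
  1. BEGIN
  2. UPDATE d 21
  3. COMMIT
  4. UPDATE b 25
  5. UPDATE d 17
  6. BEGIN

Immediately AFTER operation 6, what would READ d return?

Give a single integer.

Initial committed: {b=12, c=11, d=1}
Op 1: BEGIN: in_txn=True, pending={}
Op 2: UPDATE d=21 (pending; pending now {d=21})
Op 3: COMMIT: merged ['d'] into committed; committed now {b=12, c=11, d=21}
Op 4: UPDATE b=25 (auto-commit; committed b=25)
Op 5: UPDATE d=17 (auto-commit; committed d=17)
Op 6: BEGIN: in_txn=True, pending={}
After op 6: visible(d) = 17 (pending={}, committed={b=25, c=11, d=17})

Answer: 17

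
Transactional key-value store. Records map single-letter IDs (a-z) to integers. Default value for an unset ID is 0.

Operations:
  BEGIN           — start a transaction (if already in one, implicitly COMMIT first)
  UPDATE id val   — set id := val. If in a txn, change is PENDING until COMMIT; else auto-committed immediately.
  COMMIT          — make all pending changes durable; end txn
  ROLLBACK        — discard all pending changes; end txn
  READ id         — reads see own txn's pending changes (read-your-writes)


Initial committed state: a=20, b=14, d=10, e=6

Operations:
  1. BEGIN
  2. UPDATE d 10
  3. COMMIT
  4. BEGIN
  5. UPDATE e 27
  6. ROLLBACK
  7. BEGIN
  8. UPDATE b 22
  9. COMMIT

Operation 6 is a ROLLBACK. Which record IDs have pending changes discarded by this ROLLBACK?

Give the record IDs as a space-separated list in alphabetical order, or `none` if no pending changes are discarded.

Answer: e

Derivation:
Initial committed: {a=20, b=14, d=10, e=6}
Op 1: BEGIN: in_txn=True, pending={}
Op 2: UPDATE d=10 (pending; pending now {d=10})
Op 3: COMMIT: merged ['d'] into committed; committed now {a=20, b=14, d=10, e=6}
Op 4: BEGIN: in_txn=True, pending={}
Op 5: UPDATE e=27 (pending; pending now {e=27})
Op 6: ROLLBACK: discarded pending ['e']; in_txn=False
Op 7: BEGIN: in_txn=True, pending={}
Op 8: UPDATE b=22 (pending; pending now {b=22})
Op 9: COMMIT: merged ['b'] into committed; committed now {a=20, b=22, d=10, e=6}
ROLLBACK at op 6 discards: ['e']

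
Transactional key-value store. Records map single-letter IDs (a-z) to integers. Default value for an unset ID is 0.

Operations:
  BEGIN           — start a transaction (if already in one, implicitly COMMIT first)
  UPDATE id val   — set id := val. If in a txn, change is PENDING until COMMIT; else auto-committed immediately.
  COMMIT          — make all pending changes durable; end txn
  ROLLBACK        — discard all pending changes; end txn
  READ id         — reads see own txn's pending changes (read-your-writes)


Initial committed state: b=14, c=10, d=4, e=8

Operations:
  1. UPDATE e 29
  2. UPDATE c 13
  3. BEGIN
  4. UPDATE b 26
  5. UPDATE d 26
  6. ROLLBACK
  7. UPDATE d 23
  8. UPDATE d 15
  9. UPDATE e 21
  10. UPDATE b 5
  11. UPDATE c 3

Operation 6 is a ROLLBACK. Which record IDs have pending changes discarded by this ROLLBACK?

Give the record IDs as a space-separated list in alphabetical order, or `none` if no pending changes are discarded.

Answer: b d

Derivation:
Initial committed: {b=14, c=10, d=4, e=8}
Op 1: UPDATE e=29 (auto-commit; committed e=29)
Op 2: UPDATE c=13 (auto-commit; committed c=13)
Op 3: BEGIN: in_txn=True, pending={}
Op 4: UPDATE b=26 (pending; pending now {b=26})
Op 5: UPDATE d=26 (pending; pending now {b=26, d=26})
Op 6: ROLLBACK: discarded pending ['b', 'd']; in_txn=False
Op 7: UPDATE d=23 (auto-commit; committed d=23)
Op 8: UPDATE d=15 (auto-commit; committed d=15)
Op 9: UPDATE e=21 (auto-commit; committed e=21)
Op 10: UPDATE b=5 (auto-commit; committed b=5)
Op 11: UPDATE c=3 (auto-commit; committed c=3)
ROLLBACK at op 6 discards: ['b', 'd']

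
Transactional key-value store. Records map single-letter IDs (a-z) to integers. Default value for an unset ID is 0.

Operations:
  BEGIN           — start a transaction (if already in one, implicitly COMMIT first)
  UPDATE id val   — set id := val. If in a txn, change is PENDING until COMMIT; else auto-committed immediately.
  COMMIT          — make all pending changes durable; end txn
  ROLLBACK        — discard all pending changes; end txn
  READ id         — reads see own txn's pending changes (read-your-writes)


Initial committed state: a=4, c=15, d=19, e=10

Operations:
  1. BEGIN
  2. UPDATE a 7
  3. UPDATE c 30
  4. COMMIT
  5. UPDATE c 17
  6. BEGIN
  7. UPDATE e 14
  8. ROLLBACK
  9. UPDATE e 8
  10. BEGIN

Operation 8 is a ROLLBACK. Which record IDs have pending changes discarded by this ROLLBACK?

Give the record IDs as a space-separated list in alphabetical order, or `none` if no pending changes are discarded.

Answer: e

Derivation:
Initial committed: {a=4, c=15, d=19, e=10}
Op 1: BEGIN: in_txn=True, pending={}
Op 2: UPDATE a=7 (pending; pending now {a=7})
Op 3: UPDATE c=30 (pending; pending now {a=7, c=30})
Op 4: COMMIT: merged ['a', 'c'] into committed; committed now {a=7, c=30, d=19, e=10}
Op 5: UPDATE c=17 (auto-commit; committed c=17)
Op 6: BEGIN: in_txn=True, pending={}
Op 7: UPDATE e=14 (pending; pending now {e=14})
Op 8: ROLLBACK: discarded pending ['e']; in_txn=False
Op 9: UPDATE e=8 (auto-commit; committed e=8)
Op 10: BEGIN: in_txn=True, pending={}
ROLLBACK at op 8 discards: ['e']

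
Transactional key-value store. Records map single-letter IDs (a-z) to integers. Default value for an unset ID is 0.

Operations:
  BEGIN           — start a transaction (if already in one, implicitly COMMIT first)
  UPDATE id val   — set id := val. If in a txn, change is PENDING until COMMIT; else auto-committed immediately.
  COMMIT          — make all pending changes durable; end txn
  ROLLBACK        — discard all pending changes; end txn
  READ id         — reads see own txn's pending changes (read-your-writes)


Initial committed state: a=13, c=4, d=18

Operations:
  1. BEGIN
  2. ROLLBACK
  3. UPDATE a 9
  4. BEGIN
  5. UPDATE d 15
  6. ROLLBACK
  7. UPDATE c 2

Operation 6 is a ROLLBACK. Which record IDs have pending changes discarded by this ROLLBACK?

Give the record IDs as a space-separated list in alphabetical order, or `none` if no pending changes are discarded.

Answer: d

Derivation:
Initial committed: {a=13, c=4, d=18}
Op 1: BEGIN: in_txn=True, pending={}
Op 2: ROLLBACK: discarded pending []; in_txn=False
Op 3: UPDATE a=9 (auto-commit; committed a=9)
Op 4: BEGIN: in_txn=True, pending={}
Op 5: UPDATE d=15 (pending; pending now {d=15})
Op 6: ROLLBACK: discarded pending ['d']; in_txn=False
Op 7: UPDATE c=2 (auto-commit; committed c=2)
ROLLBACK at op 6 discards: ['d']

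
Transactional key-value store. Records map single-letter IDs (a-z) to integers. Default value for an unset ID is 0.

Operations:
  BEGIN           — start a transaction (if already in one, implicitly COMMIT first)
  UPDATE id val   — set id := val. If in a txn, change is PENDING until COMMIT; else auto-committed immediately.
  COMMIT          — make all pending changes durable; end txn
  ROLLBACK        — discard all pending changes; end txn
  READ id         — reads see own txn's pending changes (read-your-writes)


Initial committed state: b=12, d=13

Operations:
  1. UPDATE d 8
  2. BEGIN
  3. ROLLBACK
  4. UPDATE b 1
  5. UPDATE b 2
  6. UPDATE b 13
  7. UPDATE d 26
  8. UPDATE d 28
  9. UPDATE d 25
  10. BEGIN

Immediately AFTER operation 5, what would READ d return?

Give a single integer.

Answer: 8

Derivation:
Initial committed: {b=12, d=13}
Op 1: UPDATE d=8 (auto-commit; committed d=8)
Op 2: BEGIN: in_txn=True, pending={}
Op 3: ROLLBACK: discarded pending []; in_txn=False
Op 4: UPDATE b=1 (auto-commit; committed b=1)
Op 5: UPDATE b=2 (auto-commit; committed b=2)
After op 5: visible(d) = 8 (pending={}, committed={b=2, d=8})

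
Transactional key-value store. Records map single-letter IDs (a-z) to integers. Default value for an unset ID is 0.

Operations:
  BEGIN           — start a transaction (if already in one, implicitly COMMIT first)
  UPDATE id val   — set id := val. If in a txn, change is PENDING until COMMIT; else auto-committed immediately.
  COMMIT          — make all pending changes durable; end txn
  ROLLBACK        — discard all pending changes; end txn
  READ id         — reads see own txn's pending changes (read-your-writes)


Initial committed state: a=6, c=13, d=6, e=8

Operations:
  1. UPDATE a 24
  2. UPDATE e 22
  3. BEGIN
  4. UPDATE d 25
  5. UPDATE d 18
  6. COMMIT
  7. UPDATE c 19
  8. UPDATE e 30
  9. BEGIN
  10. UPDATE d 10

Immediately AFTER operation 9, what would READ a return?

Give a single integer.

Initial committed: {a=6, c=13, d=6, e=8}
Op 1: UPDATE a=24 (auto-commit; committed a=24)
Op 2: UPDATE e=22 (auto-commit; committed e=22)
Op 3: BEGIN: in_txn=True, pending={}
Op 4: UPDATE d=25 (pending; pending now {d=25})
Op 5: UPDATE d=18 (pending; pending now {d=18})
Op 6: COMMIT: merged ['d'] into committed; committed now {a=24, c=13, d=18, e=22}
Op 7: UPDATE c=19 (auto-commit; committed c=19)
Op 8: UPDATE e=30 (auto-commit; committed e=30)
Op 9: BEGIN: in_txn=True, pending={}
After op 9: visible(a) = 24 (pending={}, committed={a=24, c=19, d=18, e=30})

Answer: 24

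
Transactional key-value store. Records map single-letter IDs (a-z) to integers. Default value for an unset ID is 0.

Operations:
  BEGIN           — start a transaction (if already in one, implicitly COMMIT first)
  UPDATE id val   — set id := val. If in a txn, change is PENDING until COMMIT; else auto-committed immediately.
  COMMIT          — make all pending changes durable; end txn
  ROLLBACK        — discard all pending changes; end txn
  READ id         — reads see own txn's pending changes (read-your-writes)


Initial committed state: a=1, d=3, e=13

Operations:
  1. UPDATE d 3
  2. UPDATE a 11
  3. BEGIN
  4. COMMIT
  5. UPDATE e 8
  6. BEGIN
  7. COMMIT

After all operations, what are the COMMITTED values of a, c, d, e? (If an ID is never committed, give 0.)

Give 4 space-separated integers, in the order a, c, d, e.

Answer: 11 0 3 8

Derivation:
Initial committed: {a=1, d=3, e=13}
Op 1: UPDATE d=3 (auto-commit; committed d=3)
Op 2: UPDATE a=11 (auto-commit; committed a=11)
Op 3: BEGIN: in_txn=True, pending={}
Op 4: COMMIT: merged [] into committed; committed now {a=11, d=3, e=13}
Op 5: UPDATE e=8 (auto-commit; committed e=8)
Op 6: BEGIN: in_txn=True, pending={}
Op 7: COMMIT: merged [] into committed; committed now {a=11, d=3, e=8}
Final committed: {a=11, d=3, e=8}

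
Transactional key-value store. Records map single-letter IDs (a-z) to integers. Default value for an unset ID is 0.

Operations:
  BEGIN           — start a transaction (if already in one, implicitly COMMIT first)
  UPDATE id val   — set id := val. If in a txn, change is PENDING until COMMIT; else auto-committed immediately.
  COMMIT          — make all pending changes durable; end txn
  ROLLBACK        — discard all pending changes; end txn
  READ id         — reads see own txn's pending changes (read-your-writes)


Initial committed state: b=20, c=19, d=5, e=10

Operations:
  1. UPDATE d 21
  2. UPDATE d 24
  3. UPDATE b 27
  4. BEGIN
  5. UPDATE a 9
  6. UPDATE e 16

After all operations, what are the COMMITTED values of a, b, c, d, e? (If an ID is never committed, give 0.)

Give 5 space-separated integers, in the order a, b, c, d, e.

Initial committed: {b=20, c=19, d=5, e=10}
Op 1: UPDATE d=21 (auto-commit; committed d=21)
Op 2: UPDATE d=24 (auto-commit; committed d=24)
Op 3: UPDATE b=27 (auto-commit; committed b=27)
Op 4: BEGIN: in_txn=True, pending={}
Op 5: UPDATE a=9 (pending; pending now {a=9})
Op 6: UPDATE e=16 (pending; pending now {a=9, e=16})
Final committed: {b=27, c=19, d=24, e=10}

Answer: 0 27 19 24 10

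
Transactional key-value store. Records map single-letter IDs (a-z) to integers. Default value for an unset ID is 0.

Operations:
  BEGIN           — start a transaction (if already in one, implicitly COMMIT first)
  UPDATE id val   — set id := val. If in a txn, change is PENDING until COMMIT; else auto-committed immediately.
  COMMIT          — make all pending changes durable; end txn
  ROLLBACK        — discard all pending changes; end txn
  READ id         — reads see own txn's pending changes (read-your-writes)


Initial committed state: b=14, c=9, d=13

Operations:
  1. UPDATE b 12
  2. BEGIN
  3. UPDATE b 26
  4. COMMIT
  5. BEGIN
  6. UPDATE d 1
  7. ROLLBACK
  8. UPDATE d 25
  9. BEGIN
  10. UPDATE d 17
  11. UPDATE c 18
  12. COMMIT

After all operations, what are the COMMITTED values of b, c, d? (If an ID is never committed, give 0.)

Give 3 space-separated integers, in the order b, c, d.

Answer: 26 18 17

Derivation:
Initial committed: {b=14, c=9, d=13}
Op 1: UPDATE b=12 (auto-commit; committed b=12)
Op 2: BEGIN: in_txn=True, pending={}
Op 3: UPDATE b=26 (pending; pending now {b=26})
Op 4: COMMIT: merged ['b'] into committed; committed now {b=26, c=9, d=13}
Op 5: BEGIN: in_txn=True, pending={}
Op 6: UPDATE d=1 (pending; pending now {d=1})
Op 7: ROLLBACK: discarded pending ['d']; in_txn=False
Op 8: UPDATE d=25 (auto-commit; committed d=25)
Op 9: BEGIN: in_txn=True, pending={}
Op 10: UPDATE d=17 (pending; pending now {d=17})
Op 11: UPDATE c=18 (pending; pending now {c=18, d=17})
Op 12: COMMIT: merged ['c', 'd'] into committed; committed now {b=26, c=18, d=17}
Final committed: {b=26, c=18, d=17}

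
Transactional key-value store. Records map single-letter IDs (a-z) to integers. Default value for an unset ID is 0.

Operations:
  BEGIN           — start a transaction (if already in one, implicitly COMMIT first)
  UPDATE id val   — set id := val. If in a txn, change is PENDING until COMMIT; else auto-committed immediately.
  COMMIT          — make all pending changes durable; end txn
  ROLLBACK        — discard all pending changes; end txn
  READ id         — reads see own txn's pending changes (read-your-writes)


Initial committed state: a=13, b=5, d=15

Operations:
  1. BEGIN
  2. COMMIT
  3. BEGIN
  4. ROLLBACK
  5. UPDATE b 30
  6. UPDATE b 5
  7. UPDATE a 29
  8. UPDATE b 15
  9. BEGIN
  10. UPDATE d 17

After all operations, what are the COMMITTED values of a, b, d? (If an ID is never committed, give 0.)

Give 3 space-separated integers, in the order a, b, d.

Initial committed: {a=13, b=5, d=15}
Op 1: BEGIN: in_txn=True, pending={}
Op 2: COMMIT: merged [] into committed; committed now {a=13, b=5, d=15}
Op 3: BEGIN: in_txn=True, pending={}
Op 4: ROLLBACK: discarded pending []; in_txn=False
Op 5: UPDATE b=30 (auto-commit; committed b=30)
Op 6: UPDATE b=5 (auto-commit; committed b=5)
Op 7: UPDATE a=29 (auto-commit; committed a=29)
Op 8: UPDATE b=15 (auto-commit; committed b=15)
Op 9: BEGIN: in_txn=True, pending={}
Op 10: UPDATE d=17 (pending; pending now {d=17})
Final committed: {a=29, b=15, d=15}

Answer: 29 15 15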